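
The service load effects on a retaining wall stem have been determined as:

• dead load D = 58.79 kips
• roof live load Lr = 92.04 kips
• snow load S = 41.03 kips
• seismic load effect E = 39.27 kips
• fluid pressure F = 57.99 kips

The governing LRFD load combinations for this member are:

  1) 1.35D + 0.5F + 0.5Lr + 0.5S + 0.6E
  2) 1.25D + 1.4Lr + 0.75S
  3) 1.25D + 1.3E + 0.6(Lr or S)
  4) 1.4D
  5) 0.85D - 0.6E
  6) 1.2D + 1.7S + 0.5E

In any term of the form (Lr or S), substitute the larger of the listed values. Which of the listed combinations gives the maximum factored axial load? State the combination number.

Combination 2

(Lr or S) → Lr = 92.04 kips.
1) 1.35(58.79) + 0.5(57.99) + 0.5(92.04) + 0.5(41.03) + 0.6(39.27) = 198.46
2) 1.25(58.79) + 1.4(92.04) + 0.75(41.03) = 73.49 + 128.86 + 30.77 = 233.12
3) 1.25(58.79) + 1.3(39.27) + 0.6(92.04) = 73.49 + 51.05 + 55.22 = 179.76
4) 1.4(58.79) = 82.31
5) 0.85(58.79) - 0.6(39.27) = 49.97 - 23.56 = 26.41
6) 1.2(58.79) + 1.7(41.03) + 0.5(39.27) = 159.93
The largest value is 233.12 kips from combination 2.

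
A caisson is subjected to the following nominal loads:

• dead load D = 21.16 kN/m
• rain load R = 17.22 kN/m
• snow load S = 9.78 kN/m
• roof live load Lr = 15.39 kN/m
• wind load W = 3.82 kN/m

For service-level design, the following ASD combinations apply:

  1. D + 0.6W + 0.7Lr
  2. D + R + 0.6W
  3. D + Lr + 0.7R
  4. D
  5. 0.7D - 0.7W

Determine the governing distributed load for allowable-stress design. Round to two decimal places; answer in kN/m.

1. 1.0(21.16) + 0.6(3.82) + 0.7(15.39) = 34.23
2. 1.0(21.16) + 1.0(17.22) + 0.6(3.82) = 21.16 + 17.22 + 2.29 = 40.67
3. 1.0(21.16) + 1.0(15.39) + 0.7(17.22) = 21.16 + 15.39 + 12.05 = 48.60
4. 1.0(21.16) = 21.16
5. 0.7(21.16) - 0.7(3.82) = 14.81 - 2.67 = 12.14
The controlling combination is 3, giving 48.60 kN/m.

48.60 kN/m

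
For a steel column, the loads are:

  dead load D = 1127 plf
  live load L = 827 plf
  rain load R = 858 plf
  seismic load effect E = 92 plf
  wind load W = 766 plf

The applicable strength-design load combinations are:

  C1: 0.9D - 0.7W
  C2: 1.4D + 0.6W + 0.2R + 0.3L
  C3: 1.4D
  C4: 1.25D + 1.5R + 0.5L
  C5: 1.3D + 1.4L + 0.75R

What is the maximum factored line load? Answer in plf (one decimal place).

C1: 0.9(1127) - 0.7(766) = 478.1
C2: 1.4(1127) + 0.6(766) + 0.2(858) + 0.3(827) = 2457.1
C3: 1.4(1127) = 1577.8
C4: 1.25(1127) + 1.5(858) + 0.5(827) = 3109.3
C5: 1.3(1127) + 1.4(827) + 0.75(858) = 3266.4
Maximum is from combination 5.

3266.4 plf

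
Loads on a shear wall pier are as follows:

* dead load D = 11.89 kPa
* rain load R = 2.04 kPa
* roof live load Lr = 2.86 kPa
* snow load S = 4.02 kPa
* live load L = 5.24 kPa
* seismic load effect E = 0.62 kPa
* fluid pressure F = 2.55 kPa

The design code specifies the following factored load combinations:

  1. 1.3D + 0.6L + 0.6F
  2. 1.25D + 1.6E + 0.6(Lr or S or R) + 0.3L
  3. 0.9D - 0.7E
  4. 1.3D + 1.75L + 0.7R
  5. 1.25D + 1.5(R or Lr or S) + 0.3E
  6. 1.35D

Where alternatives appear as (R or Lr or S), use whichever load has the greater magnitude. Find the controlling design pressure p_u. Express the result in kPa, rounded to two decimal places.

26.06 kPa

(Lr or S or R) → S = 4.02 kPa; (R or Lr or S) → S = 4.02 kPa.
1. 1.3(11.89) + 0.6(5.24) + 0.6(2.55) = 20.13
2. 1.25(11.89) + 1.6(0.62) + 0.6(4.02) + 0.3(5.24) = 19.84
3. 0.9(11.89) - 0.7(0.62) = 10.27
4. 1.3(11.89) + 1.75(5.24) + 0.7(2.04) = 26.06
5. 1.25(11.89) + 1.5(4.02) + 0.3(0.62) = 21.08
6. 1.35(11.89) = 16.05
The controlling combination is 4, giving 26.06 kPa.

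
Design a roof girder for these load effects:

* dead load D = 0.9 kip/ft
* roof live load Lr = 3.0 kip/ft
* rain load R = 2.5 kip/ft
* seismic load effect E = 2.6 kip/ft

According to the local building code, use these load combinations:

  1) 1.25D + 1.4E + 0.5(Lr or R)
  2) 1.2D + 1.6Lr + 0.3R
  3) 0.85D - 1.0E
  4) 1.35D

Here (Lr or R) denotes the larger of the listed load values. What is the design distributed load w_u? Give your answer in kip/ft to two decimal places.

(Lr or R) → Lr = 3.0 kip/ft.
1) 1.25(0.9) + 1.4(2.6) + 0.5(3.0) = 1.13 + 3.64 + 1.50 = 6.27
2) 1.2(0.9) + 1.6(3.0) + 0.3(2.5) = 1.08 + 4.80 + 0.75 = 6.63
3) 0.85(0.9) - 1.0(2.6) = -1.84
4) 1.35(0.9) = 1.22
Maximum is from combination 2.

6.63 kip/ft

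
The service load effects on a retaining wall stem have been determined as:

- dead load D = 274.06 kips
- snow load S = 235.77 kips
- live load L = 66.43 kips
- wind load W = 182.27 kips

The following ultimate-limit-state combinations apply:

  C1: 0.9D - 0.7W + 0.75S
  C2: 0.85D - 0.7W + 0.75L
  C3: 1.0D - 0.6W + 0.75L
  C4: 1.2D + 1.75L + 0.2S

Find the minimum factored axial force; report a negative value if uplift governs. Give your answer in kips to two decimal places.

C1: 0.9(274.06) - 0.7(182.27) + 0.75(235.77) = 246.65 - 127.59 + 176.83 = 295.89
C2: 0.85(274.06) - 0.7(182.27) + 0.75(66.43) = 232.95 - 127.59 + 49.82 = 155.18
C3: 1.0(274.06) - 0.6(182.27) + 0.75(66.43) = 274.06 - 109.36 + 49.82 = 214.52
C4: 1.2(274.06) + 1.75(66.43) + 0.2(235.77) = 492.28
Combination 2 gives the minimum: 155.18 kips.

155.18 kips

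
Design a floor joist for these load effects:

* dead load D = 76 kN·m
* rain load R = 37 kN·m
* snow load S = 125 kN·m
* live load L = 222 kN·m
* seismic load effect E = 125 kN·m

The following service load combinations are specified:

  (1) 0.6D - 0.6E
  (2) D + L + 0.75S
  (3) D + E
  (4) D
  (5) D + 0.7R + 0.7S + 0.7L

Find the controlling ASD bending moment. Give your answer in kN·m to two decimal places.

(1) 0.6(76) - 0.6(125) = 45.60 - 75.00 = -29.40
(2) 1.0(76) + 1.0(222) + 0.75(125) = 76.00 + 222.00 + 93.75 = 391.75
(3) 1.0(76) + 1.0(125) = 76.00 + 125.00 = 201.00
(4) 1.0(76) = 76.00
(5) 1.0(76) + 0.7(37) + 0.7(125) + 0.7(222) = 76.00 + 25.90 + 87.50 + 155.40 = 344.80
The controlling combination is 2, giving 391.75 kN·m.

391.75 kN·m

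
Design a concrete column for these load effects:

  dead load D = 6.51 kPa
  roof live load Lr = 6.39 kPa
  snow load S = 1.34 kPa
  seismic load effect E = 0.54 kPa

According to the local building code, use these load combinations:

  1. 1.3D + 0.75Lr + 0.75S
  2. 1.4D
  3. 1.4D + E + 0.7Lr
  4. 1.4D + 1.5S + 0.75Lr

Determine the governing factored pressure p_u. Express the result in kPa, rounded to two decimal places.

1. 1.3(6.51) + 0.75(6.39) + 0.75(1.34) = 8.46 + 4.79 + 1.01 = 14.26
2. 1.4(6.51) = 9.11
3. 1.4(6.51) + 1.0(0.54) + 0.7(6.39) = 14.13
4. 1.4(6.51) + 1.5(1.34) + 0.75(6.39) = 15.92
The controlling combination is 4, giving 15.92 kPa.

15.92 kPa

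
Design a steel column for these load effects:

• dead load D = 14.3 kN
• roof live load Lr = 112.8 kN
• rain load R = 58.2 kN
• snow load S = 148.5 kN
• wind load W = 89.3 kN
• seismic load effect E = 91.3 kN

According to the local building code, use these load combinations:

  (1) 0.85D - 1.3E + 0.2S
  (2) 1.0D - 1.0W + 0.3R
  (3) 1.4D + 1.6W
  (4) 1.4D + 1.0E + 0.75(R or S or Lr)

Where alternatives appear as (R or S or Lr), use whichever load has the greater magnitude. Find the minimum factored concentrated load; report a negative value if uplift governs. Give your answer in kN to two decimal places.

(R or S or Lr) → S = 148.5 kN.
(1) 0.85(14.3) - 1.3(91.3) + 0.2(148.5) = -76.84
(2) 1.0(14.3) - 1.0(89.3) + 0.3(58.2) = 14.30 - 89.30 + 17.46 = -57.54
(3) 1.4(14.3) + 1.6(89.3) = 20.02 + 142.88 = 162.90
(4) 1.4(14.3) + 1.0(91.3) + 0.75(148.5) = 20.02 + 91.30 + 111.38 = 222.70
Combination 1 gives the minimum: -76.84 kN.

-76.84 kN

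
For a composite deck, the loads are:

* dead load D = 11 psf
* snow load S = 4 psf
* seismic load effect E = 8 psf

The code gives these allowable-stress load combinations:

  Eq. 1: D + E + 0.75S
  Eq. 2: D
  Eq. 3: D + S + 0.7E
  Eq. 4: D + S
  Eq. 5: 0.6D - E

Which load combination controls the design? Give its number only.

Eq. 1: 1.0(11) + 1.0(8) + 0.75(4) = 22.00
Eq. 2: 1.0(11) = 11.00
Eq. 3: 1.0(11) + 1.0(4) + 0.7(8) = 20.60
Eq. 4: 1.0(11) + 1.0(4) = 15.00
Eq. 5: 0.6(11) - 1.0(8) = -1.40
The largest value is 22.00 psf from combination 1.

Combination 1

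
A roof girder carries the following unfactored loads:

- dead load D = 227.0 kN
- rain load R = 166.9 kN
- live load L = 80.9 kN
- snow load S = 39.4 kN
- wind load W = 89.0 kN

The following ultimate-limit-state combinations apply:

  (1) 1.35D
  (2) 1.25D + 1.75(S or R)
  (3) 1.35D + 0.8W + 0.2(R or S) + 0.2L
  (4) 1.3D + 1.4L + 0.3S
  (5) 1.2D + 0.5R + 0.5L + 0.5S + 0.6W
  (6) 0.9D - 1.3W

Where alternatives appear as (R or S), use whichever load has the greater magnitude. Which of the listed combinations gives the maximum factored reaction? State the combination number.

(S or R) → R = 166.9 kN; (R or S) → R = 166.9 kN.
(1) 1.35(227.0) = 306.45
(2) 1.25(227.0) + 1.75(166.9) = 283.75 + 292.08 = 575.83
(3) 1.35(227.0) + 0.8(89.0) + 0.2(166.9) + 0.2(80.9) = 306.45 + 71.20 + 33.38 + 16.18 = 427.21
(4) 1.3(227.0) + 1.4(80.9) + 0.3(39.4) = 295.10 + 113.26 + 11.82 = 420.18
(5) 1.2(227.0) + 0.5(166.9) + 0.5(80.9) + 0.5(39.4) + 0.6(89.0) = 272.40 + 83.45 + 40.45 + 19.70 + 53.40 = 469.40
(6) 0.9(227.0) - 1.3(89.0) = 204.30 - 115.70 = 88.60
The largest value is 575.83 kN from combination 2.

Combination 2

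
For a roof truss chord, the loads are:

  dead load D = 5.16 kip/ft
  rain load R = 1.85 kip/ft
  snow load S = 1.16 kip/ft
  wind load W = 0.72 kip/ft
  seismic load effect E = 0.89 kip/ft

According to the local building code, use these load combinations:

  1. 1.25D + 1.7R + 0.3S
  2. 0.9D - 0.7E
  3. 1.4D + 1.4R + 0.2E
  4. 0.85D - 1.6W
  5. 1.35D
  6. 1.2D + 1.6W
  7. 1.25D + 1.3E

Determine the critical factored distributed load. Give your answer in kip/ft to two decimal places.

1. 1.25(5.16) + 1.7(1.85) + 0.3(1.16) = 9.94
2. 0.9(5.16) - 0.7(0.89) = 4.02
3. 1.4(5.16) + 1.4(1.85) + 0.2(0.89) = 9.99
4. 0.85(5.16) - 1.6(0.72) = 3.23
5. 1.35(5.16) = 6.97
6. 1.2(5.16) + 1.6(0.72) = 7.34
7. 1.25(5.16) + 1.3(0.89) = 7.61
Maximum is from combination 3.

9.99 kip/ft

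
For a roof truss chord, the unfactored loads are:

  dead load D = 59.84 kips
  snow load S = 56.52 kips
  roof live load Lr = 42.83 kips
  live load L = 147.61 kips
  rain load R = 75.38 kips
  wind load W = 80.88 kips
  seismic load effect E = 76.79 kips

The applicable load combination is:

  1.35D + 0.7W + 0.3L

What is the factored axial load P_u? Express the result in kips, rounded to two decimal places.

1.35(59.84) + 0.7(80.88) + 0.3(147.61) = 80.78 + 56.62 + 44.28 = 181.68
P_u = 181.68 kips.

181.68 kips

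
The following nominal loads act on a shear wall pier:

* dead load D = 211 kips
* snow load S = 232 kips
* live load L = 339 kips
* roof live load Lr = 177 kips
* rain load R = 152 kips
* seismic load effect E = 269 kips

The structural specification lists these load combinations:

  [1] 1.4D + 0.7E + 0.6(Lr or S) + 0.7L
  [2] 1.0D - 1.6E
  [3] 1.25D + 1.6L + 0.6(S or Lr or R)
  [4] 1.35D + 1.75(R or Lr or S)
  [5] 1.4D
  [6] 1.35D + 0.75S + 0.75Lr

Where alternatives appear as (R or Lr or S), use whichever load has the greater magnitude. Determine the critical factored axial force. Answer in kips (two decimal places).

945.35 kips

(Lr or S) → S = 232 kips; (S or Lr or R) → S = 232 kips; (R or Lr or S) → S = 232 kips.
[1] 1.4(211) + 0.7(269) + 0.6(232) + 0.7(339) = 295.40 + 188.30 + 139.20 + 237.30 = 860.20
[2] 1.0(211) - 1.6(269) = 211.00 - 430.40 = -219.40
[3] 1.25(211) + 1.6(339) + 0.6(232) = 263.75 + 542.40 + 139.20 = 945.35
[4] 1.35(211) + 1.75(232) = 284.85 + 406.00 = 690.85
[5] 1.4(211) = 295.40
[6] 1.35(211) + 0.75(232) + 0.75(177) = 284.85 + 174.00 + 132.75 = 591.60
Maximum is from combination 3.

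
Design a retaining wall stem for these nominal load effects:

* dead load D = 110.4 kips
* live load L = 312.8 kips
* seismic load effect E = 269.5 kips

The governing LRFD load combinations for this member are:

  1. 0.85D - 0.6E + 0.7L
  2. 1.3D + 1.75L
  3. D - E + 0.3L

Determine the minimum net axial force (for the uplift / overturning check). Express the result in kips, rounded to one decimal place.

-65.3 kips

1. 0.85(110.4) - 0.6(269.5) + 0.7(312.8) = 93.8 - 161.7 + 219.0 = 151.1
2. 1.3(110.4) + 1.75(312.8) = 143.5 + 547.4 = 690.9
3. 1.0(110.4) - 1.0(269.5) + 0.3(312.8) = 110.4 - 269.5 + 93.8 = -65.3
Combination 3 gives the minimum: -65.3 kips.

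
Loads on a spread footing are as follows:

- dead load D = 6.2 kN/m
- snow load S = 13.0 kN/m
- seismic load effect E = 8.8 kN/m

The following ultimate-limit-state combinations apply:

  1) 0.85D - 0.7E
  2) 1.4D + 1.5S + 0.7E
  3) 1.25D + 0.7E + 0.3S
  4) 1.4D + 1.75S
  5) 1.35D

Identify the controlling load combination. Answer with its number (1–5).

1) 0.85(6.2) - 0.7(8.8) = 5.27 - 6.16 = -0.89
2) 1.4(6.2) + 1.5(13.0) + 0.7(8.8) = 8.68 + 19.50 + 6.16 = 34.34
3) 1.25(6.2) + 0.7(8.8) + 0.3(13.0) = 7.75 + 6.16 + 3.90 = 17.81
4) 1.4(6.2) + 1.75(13.0) = 8.68 + 22.75 = 31.43
5) 1.35(6.2) = 8.37
The largest value is 34.34 kN/m from combination 2.

Combination 2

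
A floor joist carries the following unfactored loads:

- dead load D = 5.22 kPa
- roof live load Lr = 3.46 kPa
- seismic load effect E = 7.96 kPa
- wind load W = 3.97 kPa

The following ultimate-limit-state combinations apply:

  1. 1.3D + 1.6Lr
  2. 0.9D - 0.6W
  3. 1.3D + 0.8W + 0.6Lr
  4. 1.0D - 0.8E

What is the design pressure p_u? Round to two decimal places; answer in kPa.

1. 1.3(5.22) + 1.6(3.46) = 12.32
2. 0.9(5.22) - 0.6(3.97) = 2.32
3. 1.3(5.22) + 0.8(3.97) + 0.6(3.46) = 12.04
4. 1.0(5.22) - 0.8(7.96) = -1.15
The controlling combination is 1, giving 12.32 kPa.

12.32 kPa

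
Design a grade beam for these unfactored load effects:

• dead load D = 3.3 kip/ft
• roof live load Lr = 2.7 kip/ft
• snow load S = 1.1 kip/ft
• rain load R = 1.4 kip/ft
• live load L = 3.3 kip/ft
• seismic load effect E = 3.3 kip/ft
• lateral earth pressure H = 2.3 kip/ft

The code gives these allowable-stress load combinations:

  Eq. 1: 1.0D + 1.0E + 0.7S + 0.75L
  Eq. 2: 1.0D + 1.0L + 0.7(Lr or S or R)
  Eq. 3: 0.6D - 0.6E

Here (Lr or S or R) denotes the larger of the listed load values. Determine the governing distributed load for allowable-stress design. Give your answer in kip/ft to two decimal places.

(Lr or S or R) → Lr = 2.7 kip/ft.
Eq. 1: 1.0(3.3) + 1.0(3.3) + 0.7(1.1) + 0.75(3.3) = 9.85
Eq. 2: 1.0(3.3) + 1.0(3.3) + 0.7(2.7) = 8.49
Eq. 3: 0.6(3.3) - 0.6(3.3) = 0.00
Combination 1 governs: w = 9.85 kip/ft.

9.85 kip/ft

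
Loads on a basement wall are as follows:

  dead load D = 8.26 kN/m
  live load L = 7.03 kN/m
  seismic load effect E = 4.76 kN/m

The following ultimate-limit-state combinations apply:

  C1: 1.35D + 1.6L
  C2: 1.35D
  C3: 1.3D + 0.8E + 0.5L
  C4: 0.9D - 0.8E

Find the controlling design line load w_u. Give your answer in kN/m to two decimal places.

C1: 1.35(8.26) + 1.6(7.03) = 11.15 + 11.25 = 22.40
C2: 1.35(8.26) = 11.15
C3: 1.3(8.26) + 0.8(4.76) + 0.5(7.03) = 18.06
C4: 0.9(8.26) - 0.8(4.76) = 3.63
The controlling combination is 1, giving 22.40 kN/m.

22.40 kN/m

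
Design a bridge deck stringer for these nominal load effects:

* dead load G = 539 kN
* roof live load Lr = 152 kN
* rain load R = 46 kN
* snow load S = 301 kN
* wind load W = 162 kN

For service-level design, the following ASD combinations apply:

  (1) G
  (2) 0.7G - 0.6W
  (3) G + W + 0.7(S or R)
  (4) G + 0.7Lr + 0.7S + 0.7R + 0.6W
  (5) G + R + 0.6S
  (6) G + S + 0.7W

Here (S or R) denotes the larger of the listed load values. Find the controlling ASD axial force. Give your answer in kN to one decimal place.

(S or R) → S = 301 kN.
(1) 1.0(539) = 539.0
(2) 0.7(539) - 0.6(162) = 377.3 - 97.2 = 280.1
(3) 1.0(539) + 1.0(162) + 0.7(301) = 539.0 + 162.0 + 210.7 = 911.7
(4) 1.0(539) + 0.7(152) + 0.7(301) + 0.7(46) + 0.6(162) = 539.0 + 106.4 + 210.7 + 32.2 + 97.2 = 985.5
(5) 1.0(539) + 1.0(46) + 0.6(301) = 539.0 + 46.0 + 180.6 = 765.6
(6) 1.0(539) + 1.0(301) + 0.7(162) = 539.0 + 301.0 + 113.4 = 953.4
The controlling combination is 4, giving 985.5 kN.

985.5 kN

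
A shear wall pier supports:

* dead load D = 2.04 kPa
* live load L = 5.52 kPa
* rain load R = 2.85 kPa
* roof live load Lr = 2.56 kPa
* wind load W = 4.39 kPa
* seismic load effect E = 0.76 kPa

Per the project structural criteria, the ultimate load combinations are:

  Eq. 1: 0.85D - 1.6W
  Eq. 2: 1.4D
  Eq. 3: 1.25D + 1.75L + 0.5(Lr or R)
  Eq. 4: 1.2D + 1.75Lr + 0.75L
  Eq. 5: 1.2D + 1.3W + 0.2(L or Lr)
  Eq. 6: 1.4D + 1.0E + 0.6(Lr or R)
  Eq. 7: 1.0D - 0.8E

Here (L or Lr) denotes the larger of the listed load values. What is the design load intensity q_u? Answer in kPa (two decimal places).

(Lr or R) → R = 2.85 kPa; (L or Lr) → L = 5.52 kPa.
Eq. 1: 0.85(2.04) - 1.6(4.39) = -5.29
Eq. 2: 1.4(2.04) = 2.86
Eq. 3: 1.25(2.04) + 1.75(5.52) + 0.5(2.85) = 13.64
Eq. 4: 1.2(2.04) + 1.75(2.56) + 0.75(5.52) = 11.07
Eq. 5: 1.2(2.04) + 1.3(4.39) + 0.2(5.52) = 9.26
Eq. 6: 1.4(2.04) + 1.0(0.76) + 0.6(2.85) = 5.33
Eq. 7: 1.0(2.04) - 0.8(0.76) = 1.43
Combination 3 governs: q_u = 13.64 kPa.

13.64 kPa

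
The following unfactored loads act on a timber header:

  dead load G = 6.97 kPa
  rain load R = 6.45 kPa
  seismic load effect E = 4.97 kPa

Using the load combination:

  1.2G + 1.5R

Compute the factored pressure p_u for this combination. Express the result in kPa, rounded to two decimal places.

1.2(6.97) + 1.5(6.45) = 18.04
p_u = 18.04 kPa.

18.04 kPa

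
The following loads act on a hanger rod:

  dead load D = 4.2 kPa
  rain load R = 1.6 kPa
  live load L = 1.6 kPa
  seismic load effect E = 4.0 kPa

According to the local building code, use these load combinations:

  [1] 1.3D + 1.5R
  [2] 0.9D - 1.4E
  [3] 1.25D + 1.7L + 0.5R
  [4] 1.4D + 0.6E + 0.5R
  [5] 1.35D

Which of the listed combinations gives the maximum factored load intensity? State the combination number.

[1] 1.3(4.2) + 1.5(1.6) = 5.5 + 2.4 = 7.9
[2] 0.9(4.2) - 1.4(4.0) = 3.8 - 5.6 = -1.8
[3] 1.25(4.2) + 1.7(1.6) + 0.5(1.6) = 5.3 + 2.7 + 0.8 = 8.8
[4] 1.4(4.2) + 0.6(4.0) + 0.5(1.6) = 5.9 + 2.4 + 0.8 = 9.1
[5] 1.35(4.2) = 5.7
The largest value is 9.1 kPa from combination 4.

Combination 4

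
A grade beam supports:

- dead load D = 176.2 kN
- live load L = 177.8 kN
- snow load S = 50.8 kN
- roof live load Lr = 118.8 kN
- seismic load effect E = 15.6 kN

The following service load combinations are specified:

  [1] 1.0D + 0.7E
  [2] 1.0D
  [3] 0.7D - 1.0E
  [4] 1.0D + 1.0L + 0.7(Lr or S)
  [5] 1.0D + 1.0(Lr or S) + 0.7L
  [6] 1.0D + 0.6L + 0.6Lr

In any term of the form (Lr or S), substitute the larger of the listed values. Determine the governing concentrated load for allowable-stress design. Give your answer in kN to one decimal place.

437.2 kN

(Lr or S) → Lr = 118.8 kN.
[1] 1.0(176.2) + 0.7(15.6) = 187.1
[2] 1.0(176.2) = 176.2
[3] 0.7(176.2) - 1.0(15.6) = 107.7
[4] 1.0(176.2) + 1.0(177.8) + 0.7(118.8) = 437.2
[5] 1.0(176.2) + 1.0(118.8) + 0.7(177.8) = 419.5
[6] 1.0(176.2) + 0.6(177.8) + 0.6(118.8) = 354.2
Combination 4 governs: P = 437.2 kN.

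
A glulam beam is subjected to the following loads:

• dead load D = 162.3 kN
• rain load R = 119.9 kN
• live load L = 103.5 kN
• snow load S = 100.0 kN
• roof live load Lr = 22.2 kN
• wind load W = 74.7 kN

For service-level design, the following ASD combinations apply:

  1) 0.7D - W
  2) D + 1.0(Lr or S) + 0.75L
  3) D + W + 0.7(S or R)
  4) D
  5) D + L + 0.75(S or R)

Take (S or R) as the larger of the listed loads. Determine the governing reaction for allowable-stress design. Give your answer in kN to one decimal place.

355.7 kN

(Lr or S) → S = 100.0 kN; (S or R) → R = 119.9 kN.
1) 0.7(162.3) - 1.0(74.7) = 113.6 - 74.7 = 38.9
2) 1.0(162.3) + 1.0(100.0) + 0.75(103.5) = 162.3 + 100.0 + 77.6 = 339.9
3) 1.0(162.3) + 1.0(74.7) + 0.7(119.9) = 162.3 + 74.7 + 83.9 = 320.9
4) 1.0(162.3) = 162.3
5) 1.0(162.3) + 1.0(103.5) + 0.75(119.9) = 162.3 + 103.5 + 89.9 = 355.7
The controlling combination is 5, giving 355.7 kN.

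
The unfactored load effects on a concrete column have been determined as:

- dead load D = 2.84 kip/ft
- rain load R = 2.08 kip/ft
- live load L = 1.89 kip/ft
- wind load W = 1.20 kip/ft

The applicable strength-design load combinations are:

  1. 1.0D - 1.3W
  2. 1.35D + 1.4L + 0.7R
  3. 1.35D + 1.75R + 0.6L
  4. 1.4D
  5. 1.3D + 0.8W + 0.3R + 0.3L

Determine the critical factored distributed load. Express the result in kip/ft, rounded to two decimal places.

1. 1.0(2.84) - 1.3(1.20) = 2.84 - 1.56 = 1.28
2. 1.35(2.84) + 1.4(1.89) + 0.7(2.08) = 3.83 + 2.65 + 1.46 = 7.94
3. 1.35(2.84) + 1.75(2.08) + 0.6(1.89) = 8.61
4. 1.4(2.84) = 3.98
5. 1.3(2.84) + 0.8(1.20) + 0.3(2.08) + 0.3(1.89) = 3.69 + 0.96 + 0.62 + 0.57 = 5.84
Combination 3 governs: w_u = 8.61 kip/ft.

8.61 kip/ft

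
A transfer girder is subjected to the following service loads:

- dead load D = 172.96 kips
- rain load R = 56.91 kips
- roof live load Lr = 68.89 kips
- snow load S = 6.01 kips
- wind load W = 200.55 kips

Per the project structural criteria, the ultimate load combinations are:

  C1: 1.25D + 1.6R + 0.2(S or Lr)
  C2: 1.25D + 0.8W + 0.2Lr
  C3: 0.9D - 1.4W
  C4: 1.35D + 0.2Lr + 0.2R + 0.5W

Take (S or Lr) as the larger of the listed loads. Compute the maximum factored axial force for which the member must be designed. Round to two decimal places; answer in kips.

390.42 kips

(S or Lr) → Lr = 68.89 kips.
C1: 1.25(172.96) + 1.6(56.91) + 0.2(68.89) = 321.03
C2: 1.25(172.96) + 0.8(200.55) + 0.2(68.89) = 390.42
C3: 0.9(172.96) - 1.4(200.55) = -125.11
C4: 1.35(172.96) + 0.2(68.89) + 0.2(56.91) + 0.5(200.55) = 358.93
Maximum is from combination 2.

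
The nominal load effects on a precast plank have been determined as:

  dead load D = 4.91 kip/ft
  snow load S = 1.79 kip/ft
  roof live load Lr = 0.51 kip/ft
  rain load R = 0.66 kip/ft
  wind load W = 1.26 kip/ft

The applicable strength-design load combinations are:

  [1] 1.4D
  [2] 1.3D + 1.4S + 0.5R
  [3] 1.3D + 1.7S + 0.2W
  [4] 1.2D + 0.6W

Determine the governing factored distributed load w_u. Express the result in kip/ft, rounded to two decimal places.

9.68 kip/ft

[1] 1.4(4.91) = 6.87
[2] 1.3(4.91) + 1.4(1.79) + 0.5(0.66) = 6.38 + 2.51 + 0.33 = 9.22
[3] 1.3(4.91) + 1.7(1.79) + 0.2(1.26) = 9.68
[4] 1.2(4.91) + 0.6(1.26) = 5.89 + 0.76 = 6.65
Maximum is from combination 3.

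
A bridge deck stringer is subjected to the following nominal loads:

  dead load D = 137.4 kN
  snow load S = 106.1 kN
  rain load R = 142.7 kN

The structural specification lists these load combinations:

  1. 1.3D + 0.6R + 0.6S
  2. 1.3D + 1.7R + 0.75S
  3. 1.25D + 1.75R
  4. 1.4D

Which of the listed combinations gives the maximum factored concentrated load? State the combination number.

1. 1.3(137.4) + 0.6(142.7) + 0.6(106.1) = 178.62 + 85.62 + 63.66 = 327.90
2. 1.3(137.4) + 1.7(142.7) + 0.75(106.1) = 178.62 + 242.59 + 79.58 = 500.79
3. 1.25(137.4) + 1.75(142.7) = 171.75 + 249.73 = 421.48
4. 1.4(137.4) = 192.36
The largest value is 500.79 kN from combination 2.

Combination 2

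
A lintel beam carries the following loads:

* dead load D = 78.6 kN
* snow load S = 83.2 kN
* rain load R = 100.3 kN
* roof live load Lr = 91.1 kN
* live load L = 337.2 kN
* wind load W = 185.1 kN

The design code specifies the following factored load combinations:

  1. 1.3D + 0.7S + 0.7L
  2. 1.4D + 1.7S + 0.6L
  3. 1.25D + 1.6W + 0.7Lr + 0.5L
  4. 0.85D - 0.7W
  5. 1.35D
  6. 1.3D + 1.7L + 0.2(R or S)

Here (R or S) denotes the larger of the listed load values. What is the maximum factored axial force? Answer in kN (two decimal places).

695.48 kN

(R or S) → R = 100.3 kN.
1. 1.3(78.6) + 0.7(83.2) + 0.7(337.2) = 396.46
2. 1.4(78.6) + 1.7(83.2) + 0.6(337.2) = 453.80
3. 1.25(78.6) + 1.6(185.1) + 0.7(91.1) + 0.5(337.2) = 626.78
4. 0.85(78.6) - 0.7(185.1) = -62.76
5. 1.35(78.6) = 106.11
6. 1.3(78.6) + 1.7(337.2) + 0.2(100.3) = 695.48
The controlling combination is 6, giving 695.48 kN.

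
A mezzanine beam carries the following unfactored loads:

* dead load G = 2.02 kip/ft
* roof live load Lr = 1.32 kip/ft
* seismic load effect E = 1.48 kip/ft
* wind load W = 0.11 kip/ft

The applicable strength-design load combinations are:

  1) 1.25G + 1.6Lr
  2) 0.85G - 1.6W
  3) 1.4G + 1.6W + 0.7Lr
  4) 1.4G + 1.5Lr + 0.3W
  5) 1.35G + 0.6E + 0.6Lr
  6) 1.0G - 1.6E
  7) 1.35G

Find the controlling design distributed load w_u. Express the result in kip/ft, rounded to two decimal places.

4.84 kip/ft

1) 1.25(2.02) + 1.6(1.32) = 2.53 + 2.11 = 4.64
2) 0.85(2.02) - 1.6(0.11) = 1.72 - 0.18 = 1.54
3) 1.4(2.02) + 1.6(0.11) + 0.7(1.32) = 2.83 + 0.18 + 0.92 = 3.93
4) 1.4(2.02) + 1.5(1.32) + 0.3(0.11) = 2.83 + 1.98 + 0.03 = 4.84
5) 1.35(2.02) + 0.6(1.48) + 0.6(1.32) = 2.73 + 0.89 + 0.79 = 4.41
6) 1.0(2.02) - 1.6(1.48) = 2.02 - 2.37 = -0.35
7) 1.35(2.02) = 2.73
Combination 4 governs: w_u = 4.84 kip/ft.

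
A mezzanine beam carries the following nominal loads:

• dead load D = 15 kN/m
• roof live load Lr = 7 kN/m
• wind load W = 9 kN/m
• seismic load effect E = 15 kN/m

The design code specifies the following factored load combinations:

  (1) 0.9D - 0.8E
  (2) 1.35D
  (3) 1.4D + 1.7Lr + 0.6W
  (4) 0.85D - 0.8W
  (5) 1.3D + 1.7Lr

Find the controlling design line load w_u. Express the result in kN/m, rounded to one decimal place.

(1) 0.9(15) - 0.8(15) = 1.5
(2) 1.35(15) = 20.3
(3) 1.4(15) + 1.7(7) + 0.6(9) = 38.3
(4) 0.85(15) - 0.8(9) = 5.6
(5) 1.3(15) + 1.7(7) = 31.4
The controlling combination is 3, giving 38.3 kN/m.

38.3 kN/m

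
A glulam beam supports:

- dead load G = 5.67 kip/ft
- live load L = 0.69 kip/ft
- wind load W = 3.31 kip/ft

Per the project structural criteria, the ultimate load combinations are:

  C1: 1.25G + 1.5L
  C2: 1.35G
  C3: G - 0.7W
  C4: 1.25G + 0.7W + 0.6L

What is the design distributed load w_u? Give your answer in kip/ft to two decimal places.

9.82 kip/ft

C1: 1.25(5.67) + 1.5(0.69) = 8.12
C2: 1.35(5.67) = 7.65
C3: 1.0(5.67) - 0.7(3.31) = 5.67 - 2.32 = 3.35
C4: 1.25(5.67) + 0.7(3.31) + 0.6(0.69) = 7.09 + 2.32 + 0.41 = 9.82
Maximum is from combination 4.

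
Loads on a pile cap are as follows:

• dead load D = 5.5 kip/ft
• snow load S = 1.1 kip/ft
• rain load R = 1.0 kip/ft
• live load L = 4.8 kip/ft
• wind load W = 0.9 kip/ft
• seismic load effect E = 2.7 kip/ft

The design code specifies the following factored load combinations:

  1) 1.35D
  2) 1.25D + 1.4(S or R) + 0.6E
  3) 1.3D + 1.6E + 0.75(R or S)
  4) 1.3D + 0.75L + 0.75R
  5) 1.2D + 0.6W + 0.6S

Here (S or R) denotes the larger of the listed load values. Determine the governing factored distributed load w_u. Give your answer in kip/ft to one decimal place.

12.3 kip/ft

(S or R) → S = 1.1 kip/ft; (R or S) → S = 1.1 kip/ft.
1) 1.35(5.5) = 7.4
2) 1.25(5.5) + 1.4(1.1) + 0.6(2.7) = 10.0
3) 1.3(5.5) + 1.6(2.7) + 0.75(1.1) = 12.3
4) 1.3(5.5) + 0.75(4.8) + 0.75(1.0) = 11.5
5) 1.2(5.5) + 0.6(0.9) + 0.6(1.1) = 7.8
Maximum is from combination 3.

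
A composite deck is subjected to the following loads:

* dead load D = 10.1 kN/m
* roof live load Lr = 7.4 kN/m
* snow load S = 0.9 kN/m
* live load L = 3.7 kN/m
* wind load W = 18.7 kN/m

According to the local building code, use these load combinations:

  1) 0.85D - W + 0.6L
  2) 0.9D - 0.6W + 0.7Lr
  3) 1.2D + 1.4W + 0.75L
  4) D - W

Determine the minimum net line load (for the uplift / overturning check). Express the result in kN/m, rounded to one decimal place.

-8.6 kN/m

1) 0.85(10.1) - 1.0(18.7) + 0.6(3.7) = 8.6 - 18.7 + 2.2 = -7.9
2) 0.9(10.1) - 0.6(18.7) + 0.7(7.4) = 9.1 - 11.2 + 5.2 = 3.1
3) 1.2(10.1) + 1.4(18.7) + 0.75(3.7) = 12.1 + 26.2 + 2.8 = 41.1
4) 1.0(10.1) - 1.0(18.7) = 10.1 - 18.7 = -8.6
Combination 4 gives the minimum: -8.6 kN/m.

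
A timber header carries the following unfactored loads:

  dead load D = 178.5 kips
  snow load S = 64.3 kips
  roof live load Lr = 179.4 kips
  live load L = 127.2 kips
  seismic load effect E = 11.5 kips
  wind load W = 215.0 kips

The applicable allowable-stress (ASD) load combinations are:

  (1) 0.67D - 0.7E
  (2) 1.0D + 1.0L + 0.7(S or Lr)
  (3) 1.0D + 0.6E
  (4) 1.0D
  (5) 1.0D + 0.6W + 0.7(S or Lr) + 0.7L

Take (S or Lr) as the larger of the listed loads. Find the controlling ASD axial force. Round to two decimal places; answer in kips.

(S or Lr) → Lr = 179.4 kips.
(1) 0.67(178.5) - 0.7(11.5) = 119.60 - 8.05 = 111.55
(2) 1.0(178.5) + 1.0(127.2) + 0.7(179.4) = 178.50 + 127.20 + 125.58 = 431.28
(3) 1.0(178.5) + 0.6(11.5) = 178.50 + 6.90 = 185.40
(4) 1.0(178.5) = 178.50
(5) 1.0(178.5) + 0.6(215.0) + 0.7(179.4) + 0.7(127.2) = 178.50 + 129.00 + 125.58 + 89.04 = 522.12
The controlling combination is 5, giving 522.12 kips.

522.12 kips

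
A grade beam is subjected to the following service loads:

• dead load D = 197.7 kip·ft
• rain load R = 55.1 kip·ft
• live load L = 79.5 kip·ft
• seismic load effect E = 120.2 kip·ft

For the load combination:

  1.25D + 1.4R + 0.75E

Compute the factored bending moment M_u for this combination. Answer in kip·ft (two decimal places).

414.42 kip·ft

1.25(197.7) + 1.4(55.1) + 0.75(120.2) = 414.42
M_u = 414.42 kip·ft.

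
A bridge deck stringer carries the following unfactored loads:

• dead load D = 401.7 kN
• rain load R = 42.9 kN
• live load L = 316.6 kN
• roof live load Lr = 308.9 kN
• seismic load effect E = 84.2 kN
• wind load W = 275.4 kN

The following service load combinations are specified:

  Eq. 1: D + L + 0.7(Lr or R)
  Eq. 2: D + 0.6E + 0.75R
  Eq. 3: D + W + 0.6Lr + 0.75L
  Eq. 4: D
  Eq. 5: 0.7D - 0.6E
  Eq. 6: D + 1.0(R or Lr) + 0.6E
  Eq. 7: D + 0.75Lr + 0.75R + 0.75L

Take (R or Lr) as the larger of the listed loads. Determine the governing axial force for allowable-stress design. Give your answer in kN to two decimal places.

1099.89 kN

(Lr or R) → Lr = 308.9 kN; (R or Lr) → Lr = 308.9 kN.
Eq. 1: 1.0(401.7) + 1.0(316.6) + 0.7(308.9) = 934.53
Eq. 2: 1.0(401.7) + 0.6(84.2) + 0.75(42.9) = 484.40
Eq. 3: 1.0(401.7) + 1.0(275.4) + 0.6(308.9) + 0.75(316.6) = 1099.89
Eq. 4: 1.0(401.7) = 401.70
Eq. 5: 0.7(401.7) - 0.6(84.2) = 230.67
Eq. 6: 1.0(401.7) + 1.0(308.9) + 0.6(84.2) = 761.12
Eq. 7: 1.0(401.7) + 0.75(308.9) + 0.75(42.9) + 0.75(316.6) = 903.00
Maximum is from combination 3.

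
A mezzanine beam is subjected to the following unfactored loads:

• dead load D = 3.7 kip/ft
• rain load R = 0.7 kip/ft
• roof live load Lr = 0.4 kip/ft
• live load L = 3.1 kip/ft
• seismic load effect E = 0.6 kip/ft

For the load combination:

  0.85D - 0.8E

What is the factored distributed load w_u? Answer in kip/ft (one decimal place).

2.7 kip/ft

0.85(3.7) - 0.8(0.6) = 2.7
w_u = 2.7 kip/ft.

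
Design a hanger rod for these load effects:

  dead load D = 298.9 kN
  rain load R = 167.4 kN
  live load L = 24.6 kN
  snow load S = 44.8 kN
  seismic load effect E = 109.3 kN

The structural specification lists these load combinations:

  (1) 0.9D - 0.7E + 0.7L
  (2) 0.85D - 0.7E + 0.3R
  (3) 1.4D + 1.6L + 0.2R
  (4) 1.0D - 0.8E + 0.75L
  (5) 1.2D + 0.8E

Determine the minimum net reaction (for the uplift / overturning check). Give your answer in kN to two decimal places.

209.72 kN

(1) 0.9(298.9) - 0.7(109.3) + 0.7(24.6) = 209.72
(2) 0.85(298.9) - 0.7(109.3) + 0.3(167.4) = 227.78
(3) 1.4(298.9) + 1.6(24.6) + 0.2(167.4) = 491.30
(4) 1.0(298.9) - 0.8(109.3) + 0.75(24.6) = 229.91
(5) 1.2(298.9) + 0.8(109.3) = 446.12
Combination 1 gives the minimum: 209.72 kN.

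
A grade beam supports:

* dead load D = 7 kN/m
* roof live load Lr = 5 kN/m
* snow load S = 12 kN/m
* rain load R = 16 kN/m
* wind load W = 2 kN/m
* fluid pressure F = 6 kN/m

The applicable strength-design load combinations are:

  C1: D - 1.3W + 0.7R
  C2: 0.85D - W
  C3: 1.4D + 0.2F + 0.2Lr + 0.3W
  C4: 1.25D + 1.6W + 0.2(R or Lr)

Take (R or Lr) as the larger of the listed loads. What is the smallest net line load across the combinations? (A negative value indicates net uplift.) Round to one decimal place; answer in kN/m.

4.0 kN/m

(R or Lr) → R = 16 kN/m.
C1: 1.0(7) - 1.3(2) + 0.7(16) = 15.6
C2: 0.85(7) - 1.0(2) = 4.0
C3: 1.4(7) + 0.2(6) + 0.2(5) + 0.3(2) = 12.6
C4: 1.25(7) + 1.6(2) + 0.2(16) = 15.2
Combination 2 gives the minimum: 4.0 kN/m.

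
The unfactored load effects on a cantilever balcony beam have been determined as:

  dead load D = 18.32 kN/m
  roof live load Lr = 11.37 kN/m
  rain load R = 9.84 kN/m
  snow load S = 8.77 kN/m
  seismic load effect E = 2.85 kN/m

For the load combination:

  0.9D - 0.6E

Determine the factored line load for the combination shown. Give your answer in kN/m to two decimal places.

0.9(18.32) - 0.6(2.85) = 16.49 - 1.71 = 14.78
w_u = 14.78 kN/m.

14.78 kN/m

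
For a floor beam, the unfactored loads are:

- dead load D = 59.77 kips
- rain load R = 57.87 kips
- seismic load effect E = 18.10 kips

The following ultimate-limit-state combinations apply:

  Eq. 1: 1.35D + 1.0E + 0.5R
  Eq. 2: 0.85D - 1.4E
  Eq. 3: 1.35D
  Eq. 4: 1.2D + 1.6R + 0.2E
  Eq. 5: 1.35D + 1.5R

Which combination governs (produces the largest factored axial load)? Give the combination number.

Combination 4

Eq. 1: 1.35(59.77) + 1.0(18.10) + 0.5(57.87) = 127.72
Eq. 2: 0.85(59.77) - 1.4(18.10) = 50.80 - 25.34 = 25.46
Eq. 3: 1.35(59.77) = 80.69
Eq. 4: 1.2(59.77) + 1.6(57.87) + 0.2(18.10) = 167.94
Eq. 5: 1.35(59.77) + 1.5(57.87) = 167.49
The largest value is 167.94 kips from combination 4.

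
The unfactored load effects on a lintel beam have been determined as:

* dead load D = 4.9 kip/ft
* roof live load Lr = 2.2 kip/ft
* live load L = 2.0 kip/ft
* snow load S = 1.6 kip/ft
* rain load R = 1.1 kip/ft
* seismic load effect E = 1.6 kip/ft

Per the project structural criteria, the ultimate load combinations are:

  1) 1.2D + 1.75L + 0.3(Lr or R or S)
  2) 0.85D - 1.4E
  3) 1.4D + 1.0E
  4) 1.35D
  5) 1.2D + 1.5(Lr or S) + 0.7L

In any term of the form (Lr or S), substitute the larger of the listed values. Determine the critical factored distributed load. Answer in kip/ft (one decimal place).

10.6 kip/ft

(Lr or R or S) → Lr = 2.2 kip/ft; (Lr or S) → Lr = 2.2 kip/ft.
1) 1.2(4.9) + 1.75(2.0) + 0.3(2.2) = 10.0
2) 0.85(4.9) - 1.4(1.6) = 1.9
3) 1.4(4.9) + 1.0(1.6) = 6.9 + 1.6 = 8.5
4) 1.35(4.9) = 6.6
5) 1.2(4.9) + 1.5(2.2) + 0.7(2.0) = 5.9 + 3.3 + 1.4 = 10.6
Maximum is from combination 5.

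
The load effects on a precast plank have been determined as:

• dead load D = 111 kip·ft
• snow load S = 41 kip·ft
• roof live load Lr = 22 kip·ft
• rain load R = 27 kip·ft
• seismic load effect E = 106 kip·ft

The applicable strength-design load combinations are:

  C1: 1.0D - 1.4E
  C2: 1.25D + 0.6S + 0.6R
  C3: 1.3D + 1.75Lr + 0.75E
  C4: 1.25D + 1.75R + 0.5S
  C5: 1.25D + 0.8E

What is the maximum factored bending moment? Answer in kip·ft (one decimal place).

262.3 kip·ft

C1: 1.0(111) - 1.4(106) = 111.0 - 148.4 = -37.4
C2: 1.25(111) + 0.6(41) + 0.6(27) = 138.8 + 24.6 + 16.2 = 179.6
C3: 1.3(111) + 1.75(22) + 0.75(106) = 144.3 + 38.5 + 79.5 = 262.3
C4: 1.25(111) + 1.75(27) + 0.5(41) = 206.5
C5: 1.25(111) + 0.8(106) = 138.8 + 84.8 = 223.6
Combination 3 governs: M_u = 262.3 kip·ft.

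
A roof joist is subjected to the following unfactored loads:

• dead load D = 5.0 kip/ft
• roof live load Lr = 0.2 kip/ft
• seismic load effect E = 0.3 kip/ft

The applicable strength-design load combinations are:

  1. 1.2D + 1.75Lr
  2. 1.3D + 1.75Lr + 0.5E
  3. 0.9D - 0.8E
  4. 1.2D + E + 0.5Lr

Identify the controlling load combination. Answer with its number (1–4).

1. 1.2(5.0) + 1.75(0.2) = 6.00 + 0.35 = 6.35
2. 1.3(5.0) + 1.75(0.2) + 0.5(0.3) = 6.50 + 0.35 + 0.15 = 7.00
3. 0.9(5.0) - 0.8(0.3) = 4.50 - 0.24 = 4.26
4. 1.2(5.0) + 1.0(0.3) + 0.5(0.2) = 6.00 + 0.30 + 0.10 = 6.40
The largest value is 7.00 kip/ft from combination 2.

Combination 2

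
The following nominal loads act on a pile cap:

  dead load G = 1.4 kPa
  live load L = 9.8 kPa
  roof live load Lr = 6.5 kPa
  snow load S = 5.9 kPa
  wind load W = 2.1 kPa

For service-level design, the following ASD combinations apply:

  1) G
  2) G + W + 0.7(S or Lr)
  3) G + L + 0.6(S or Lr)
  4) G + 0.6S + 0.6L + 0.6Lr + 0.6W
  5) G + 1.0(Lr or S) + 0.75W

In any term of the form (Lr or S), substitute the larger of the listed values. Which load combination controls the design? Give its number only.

Combination 4

(S or Lr) → Lr = 6.5 kPa; (Lr or S) → Lr = 6.5 kPa.
1) 1.0(1.4) = 1.4
2) 1.0(1.4) + 1.0(2.1) + 0.7(6.5) = 1.4 + 2.1 + 4.6 = 8.1
3) 1.0(1.4) + 1.0(9.8) + 0.6(6.5) = 1.4 + 9.8 + 3.9 = 15.1
4) 1.0(1.4) + 0.6(5.9) + 0.6(9.8) + 0.6(6.5) + 0.6(2.1) = 1.4 + 3.5 + 5.9 + 3.9 + 1.3 = 16.0
5) 1.0(1.4) + 1.0(6.5) + 0.75(2.1) = 1.4 + 6.5 + 1.6 = 9.5
The largest value is 16.0 kPa from combination 4.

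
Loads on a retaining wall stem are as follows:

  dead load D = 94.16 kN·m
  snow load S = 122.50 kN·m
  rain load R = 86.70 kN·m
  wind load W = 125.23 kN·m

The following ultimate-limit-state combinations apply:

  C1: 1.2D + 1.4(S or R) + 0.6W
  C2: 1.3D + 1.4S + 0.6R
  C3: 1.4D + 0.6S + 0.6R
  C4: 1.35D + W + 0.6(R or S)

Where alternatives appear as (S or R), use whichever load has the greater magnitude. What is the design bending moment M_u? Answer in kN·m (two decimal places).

(S or R) → S = 122.50 kN·m; (R or S) → S = 122.50 kN·m.
C1: 1.2(94.16) + 1.4(122.50) + 0.6(125.23) = 359.63
C2: 1.3(94.16) + 1.4(122.50) + 0.6(86.70) = 345.93
C3: 1.4(94.16) + 0.6(122.50) + 0.6(86.70) = 257.34
C4: 1.35(94.16) + 1.0(125.23) + 0.6(122.50) = 325.85
Maximum is from combination 1.

359.63 kN·m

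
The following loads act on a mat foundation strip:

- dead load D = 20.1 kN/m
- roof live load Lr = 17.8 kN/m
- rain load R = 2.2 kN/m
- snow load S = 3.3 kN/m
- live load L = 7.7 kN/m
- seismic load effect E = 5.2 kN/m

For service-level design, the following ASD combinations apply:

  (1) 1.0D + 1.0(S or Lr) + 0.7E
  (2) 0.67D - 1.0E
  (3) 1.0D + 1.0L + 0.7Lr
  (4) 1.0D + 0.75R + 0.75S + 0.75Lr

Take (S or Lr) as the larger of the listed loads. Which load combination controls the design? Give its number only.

(S or Lr) → Lr = 17.8 kN/m.
(1) 1.0(20.1) + 1.0(17.8) + 0.7(5.2) = 20.1 + 17.8 + 3.6 = 41.5
(2) 0.67(20.1) - 1.0(5.2) = 13.5 - 5.2 = 8.3
(3) 1.0(20.1) + 1.0(7.7) + 0.7(17.8) = 20.1 + 7.7 + 12.5 = 40.3
(4) 1.0(20.1) + 0.75(2.2) + 0.75(3.3) + 0.75(17.8) = 37.6
The largest value is 41.5 kN/m from combination 1.

Combination 1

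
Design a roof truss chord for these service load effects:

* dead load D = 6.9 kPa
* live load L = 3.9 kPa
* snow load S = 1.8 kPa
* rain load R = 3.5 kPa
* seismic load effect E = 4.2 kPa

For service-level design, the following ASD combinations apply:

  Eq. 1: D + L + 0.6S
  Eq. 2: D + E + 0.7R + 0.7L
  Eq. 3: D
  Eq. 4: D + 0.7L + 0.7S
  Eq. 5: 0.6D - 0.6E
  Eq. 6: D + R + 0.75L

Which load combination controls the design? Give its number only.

Eq. 1: 1.0(6.9) + 1.0(3.9) + 0.6(1.8) = 6.9 + 3.9 + 1.1 = 11.9
Eq. 2: 1.0(6.9) + 1.0(4.2) + 0.7(3.5) + 0.7(3.9) = 6.9 + 4.2 + 2.5 + 2.7 = 16.3
Eq. 3: 1.0(6.9) = 6.9
Eq. 4: 1.0(6.9) + 0.7(3.9) + 0.7(1.8) = 6.9 + 2.7 + 1.3 = 10.9
Eq. 5: 0.6(6.9) - 0.6(4.2) = 4.1 - 2.5 = 1.6
Eq. 6: 1.0(6.9) + 1.0(3.5) + 0.75(3.9) = 6.9 + 3.5 + 2.9 = 13.3
The largest value is 16.3 kPa from combination 2.

Combination 2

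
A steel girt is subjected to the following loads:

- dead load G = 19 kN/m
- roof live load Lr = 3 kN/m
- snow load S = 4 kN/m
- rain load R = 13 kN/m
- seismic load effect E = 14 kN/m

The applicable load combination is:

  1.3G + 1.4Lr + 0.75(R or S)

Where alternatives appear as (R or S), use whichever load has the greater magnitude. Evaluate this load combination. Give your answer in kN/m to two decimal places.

38.65 kN/m

(R or S) → R = 13 kN/m.
1.3(19) + 1.4(3) + 0.75(13) = 24.70 + 4.20 + 9.75 = 38.65
w_u = 38.65 kN/m.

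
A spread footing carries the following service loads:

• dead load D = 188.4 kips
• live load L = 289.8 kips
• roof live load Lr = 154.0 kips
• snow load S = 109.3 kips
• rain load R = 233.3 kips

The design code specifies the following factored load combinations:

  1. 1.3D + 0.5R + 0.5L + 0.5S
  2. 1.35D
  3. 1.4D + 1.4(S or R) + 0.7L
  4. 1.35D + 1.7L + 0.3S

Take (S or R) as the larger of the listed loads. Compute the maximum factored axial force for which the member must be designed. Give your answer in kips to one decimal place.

793.2 kips

(S or R) → R = 233.3 kips.
1. 1.3(188.4) + 0.5(233.3) + 0.5(289.8) + 0.5(109.3) = 561.1
2. 1.35(188.4) = 254.3
3. 1.4(188.4) + 1.4(233.3) + 0.7(289.8) = 793.2
4. 1.35(188.4) + 1.7(289.8) + 0.3(109.3) = 779.8
Combination 3 governs: P_u = 793.2 kips.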